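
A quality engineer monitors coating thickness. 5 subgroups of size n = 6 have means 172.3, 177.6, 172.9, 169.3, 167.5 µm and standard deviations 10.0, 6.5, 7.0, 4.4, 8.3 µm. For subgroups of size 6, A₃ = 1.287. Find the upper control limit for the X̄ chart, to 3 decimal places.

X̄̄ = (172.3 + 177.6 + 172.9 + 169.3 + 167.5) / 5 = 171.9200
s̄ = (10.0 + 6.5 + 7.0 + 4.4 + 8.3) / 5 = 7.2400
UCL = X̄̄ + A₃·s̄ = 171.9200 + 1.287 × 7.2400 = 181.2379

181.238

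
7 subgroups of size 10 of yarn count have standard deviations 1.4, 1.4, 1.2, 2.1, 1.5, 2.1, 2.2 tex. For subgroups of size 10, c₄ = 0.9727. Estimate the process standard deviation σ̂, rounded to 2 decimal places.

1.75

s̄ = (1.4 + 1.4 + 1.2 + 2.1 + 1.5 + 2.1 + 2.2) / 7 = 1.7000
σ̂ = s̄ / c₄ = 1.7000 / 0.9727 = 1.7477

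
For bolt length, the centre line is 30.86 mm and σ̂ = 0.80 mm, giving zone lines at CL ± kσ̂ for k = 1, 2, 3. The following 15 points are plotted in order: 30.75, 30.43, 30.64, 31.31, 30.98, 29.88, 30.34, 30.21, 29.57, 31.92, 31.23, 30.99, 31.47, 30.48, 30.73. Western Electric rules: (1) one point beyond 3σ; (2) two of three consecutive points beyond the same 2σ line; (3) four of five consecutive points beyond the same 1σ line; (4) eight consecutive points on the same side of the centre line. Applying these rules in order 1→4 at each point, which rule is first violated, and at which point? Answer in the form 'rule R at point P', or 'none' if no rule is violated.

Zone of each point (C = within 1σ̂, B = 1σ̂–2σ̂, A = 2σ̂–3σ̂, * = beyond 3σ̂; sign = side of CL): 1:-C, 2:-C, 3:-C, 4:+C, 5:+C, 6:-B, 7:-C, 8:-C, 9:-B, 10:+B, 11:+C, 12:+C, 13:+C, 14:-C, 15:-C
No rule fires across all 15 points.

none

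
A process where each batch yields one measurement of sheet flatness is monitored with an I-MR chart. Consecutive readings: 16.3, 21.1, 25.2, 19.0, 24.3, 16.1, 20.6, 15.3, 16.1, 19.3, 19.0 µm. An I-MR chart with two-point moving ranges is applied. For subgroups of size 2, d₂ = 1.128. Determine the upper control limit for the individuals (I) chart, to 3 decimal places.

X̄ = (16.3 + 21.1 + 25.2 + 19.0 + 24.3 + 16.1 + 20.6 + 15.3 + 16.1 + 19.3 + 19.0) / 11 = 19.3000
Moving ranges: 4.8, 4.1, 6.2, 5.3, 8.2, 4.5, 5.3, 0.8, 3.2, 0.3; M̄R̄ = 42.7000 / 10 = 4.2700
UCL = X̄ + 3·M̄R̄/d₂ = 19.3000 + 3 × 4.2700 / 1.128 = 30.6564

30.656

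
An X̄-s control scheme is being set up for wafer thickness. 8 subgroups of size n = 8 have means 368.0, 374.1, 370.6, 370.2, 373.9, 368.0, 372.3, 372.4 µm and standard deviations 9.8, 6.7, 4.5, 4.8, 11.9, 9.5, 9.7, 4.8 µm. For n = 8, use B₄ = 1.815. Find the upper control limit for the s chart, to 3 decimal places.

s̄ = (9.8 + 6.7 + 4.5 + 4.8 + 11.9 + 9.5 + 9.7 + 4.8) / 8 = 7.7125
UCL_s = B₄·s̄ = 1.815 × 7.7125 = 13.9982

13.998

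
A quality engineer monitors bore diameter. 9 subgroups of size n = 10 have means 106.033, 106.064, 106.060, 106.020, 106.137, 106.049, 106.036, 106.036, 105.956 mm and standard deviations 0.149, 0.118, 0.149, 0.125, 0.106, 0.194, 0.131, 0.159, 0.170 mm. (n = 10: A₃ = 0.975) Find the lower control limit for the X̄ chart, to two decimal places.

105.90

X̄̄ = (106.033 + 106.064 + 106.060 + 106.020 + 106.137 + 106.049 + 106.036 + 106.036 + 105.956) / 9 = 106.0434
s̄ = (0.149 + 0.118 + 0.149 + 0.125 + 0.106 + 0.194 + 0.131 + 0.159 + 0.170) / 9 = 0.1446
LCL = X̄̄ − A₃·s̄ = 106.0434 − 0.975 × 0.1446 = 105.9025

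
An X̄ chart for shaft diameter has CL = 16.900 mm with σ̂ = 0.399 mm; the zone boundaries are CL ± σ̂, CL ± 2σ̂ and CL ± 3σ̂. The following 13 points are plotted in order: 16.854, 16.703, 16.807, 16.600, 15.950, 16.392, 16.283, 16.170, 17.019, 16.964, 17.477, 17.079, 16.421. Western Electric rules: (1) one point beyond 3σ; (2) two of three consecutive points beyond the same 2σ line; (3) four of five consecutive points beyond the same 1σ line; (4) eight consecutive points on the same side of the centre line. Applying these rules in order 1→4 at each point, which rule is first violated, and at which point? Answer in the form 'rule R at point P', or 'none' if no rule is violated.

rule 3 at point 8

Zone of each point (C = within 1σ̂, B = 1σ̂–2σ̂, A = 2σ̂–3σ̂, * = beyond 3σ̂; sign = side of CL): 1:-C, 2:-C, 3:-C, 4:-C, 5:-A, 6:-B, 7:-B, 8:-B, 9:+C, 10:+C, 11:+B, 12:+C, 13:-B
Rule 3 (four of five consecutive points beyond the same 1σ limit) is satisfied at point 8.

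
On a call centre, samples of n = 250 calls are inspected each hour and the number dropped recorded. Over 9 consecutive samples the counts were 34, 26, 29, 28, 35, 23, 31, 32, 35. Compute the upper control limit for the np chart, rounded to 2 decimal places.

p̄ = Σdᵢ / (k·n) = 273 / (9 × 250) = 0.12133
UCL = np̄ + 3·√(np̄(1−p̄)) = 30.3333 + 3 × √(30.3333×0.87867) = 30.3333 + 3 × 5.1626 = 45.8213

45.82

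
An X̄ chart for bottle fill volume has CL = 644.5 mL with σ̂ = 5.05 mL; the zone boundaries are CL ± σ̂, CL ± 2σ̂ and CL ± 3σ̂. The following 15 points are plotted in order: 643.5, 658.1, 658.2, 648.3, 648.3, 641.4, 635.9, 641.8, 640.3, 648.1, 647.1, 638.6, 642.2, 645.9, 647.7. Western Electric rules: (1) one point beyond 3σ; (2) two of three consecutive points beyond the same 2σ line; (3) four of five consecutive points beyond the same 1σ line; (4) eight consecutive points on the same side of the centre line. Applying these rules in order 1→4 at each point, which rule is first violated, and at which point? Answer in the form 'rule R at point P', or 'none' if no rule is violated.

Zone of each point (C = within 1σ̂, B = 1σ̂–2σ̂, A = 2σ̂–3σ̂, * = beyond 3σ̂; sign = side of CL): 1:-C, 2:+A, 3:+A, 4:+C, 5:+C, 6:-C, 7:-B, 8:-C, 9:-C, 10:+C, 11:+C, 12:-B, 13:-C, 14:+C, 15:+C
Rule 2 (two of three consecutive points beyond the same 2σ limit) is satisfied at point 3.

rule 2 at point 3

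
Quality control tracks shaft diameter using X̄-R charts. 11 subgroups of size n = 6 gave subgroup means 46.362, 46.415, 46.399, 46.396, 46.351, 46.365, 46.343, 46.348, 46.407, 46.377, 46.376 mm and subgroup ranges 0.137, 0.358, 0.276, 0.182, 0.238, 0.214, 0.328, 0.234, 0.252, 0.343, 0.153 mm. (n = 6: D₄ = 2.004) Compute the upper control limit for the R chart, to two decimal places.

0.49

R̄ = (0.137 + 0.358 + 0.276 + 0.182 + 0.238 + 0.214 + 0.328 + 0.234 + 0.252 + 0.343 + 0.153) / 11 = 2.7150 / 11 = 0.2468
UCL_R = D₄·R̄ = 2.004 × 0.2468 = 0.4946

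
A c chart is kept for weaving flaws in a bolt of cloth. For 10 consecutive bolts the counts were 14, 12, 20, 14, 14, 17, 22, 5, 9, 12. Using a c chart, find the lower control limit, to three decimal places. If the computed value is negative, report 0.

2.715

c̄ = (14 + 12 + 20 + 14 + 14 + 17 + 22 + 5 + 9 + 12) / 10 = 139 / 10 = 13.9000
LCL = c̄ − 3√c̄ = 13.9000 − 3 × 3.7283 = 2.7152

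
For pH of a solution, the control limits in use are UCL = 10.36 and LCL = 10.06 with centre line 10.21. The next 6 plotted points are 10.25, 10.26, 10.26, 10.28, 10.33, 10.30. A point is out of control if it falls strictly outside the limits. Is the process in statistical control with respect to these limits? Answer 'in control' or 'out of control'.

in control

All 6 points lie within [10.06, 10.36].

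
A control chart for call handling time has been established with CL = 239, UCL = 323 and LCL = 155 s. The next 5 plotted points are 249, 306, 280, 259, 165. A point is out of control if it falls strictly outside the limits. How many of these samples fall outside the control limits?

0

All 5 points lie within [155, 323].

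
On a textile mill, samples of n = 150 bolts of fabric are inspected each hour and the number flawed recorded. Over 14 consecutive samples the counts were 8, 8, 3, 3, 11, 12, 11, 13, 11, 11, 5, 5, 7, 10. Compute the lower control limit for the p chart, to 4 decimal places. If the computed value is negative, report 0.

p̄ = Σdᵢ / (k·n) = 118 / (14 × 150) = 0.05619
LCL = p̄ − 3·√(p̄(1−p̄)/n) = 0.05619 − 3 × 0.01880 = -0.00022 → 0 (negative, so LCL = 0)

0.0000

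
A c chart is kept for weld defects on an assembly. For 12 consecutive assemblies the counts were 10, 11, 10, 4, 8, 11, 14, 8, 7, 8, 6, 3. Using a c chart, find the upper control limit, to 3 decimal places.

c̄ = (10 + 11 + 10 + 4 + 8 + 11 + 14 + 8 + 7 + 8 + 6 + 3) / 12 = 100 / 12 = 8.3333
UCL = c̄ + 3√c̄ = 8.3333 + 3 × √8.3333 = 8.3333 + 3 × 2.8868 = 16.9936

16.994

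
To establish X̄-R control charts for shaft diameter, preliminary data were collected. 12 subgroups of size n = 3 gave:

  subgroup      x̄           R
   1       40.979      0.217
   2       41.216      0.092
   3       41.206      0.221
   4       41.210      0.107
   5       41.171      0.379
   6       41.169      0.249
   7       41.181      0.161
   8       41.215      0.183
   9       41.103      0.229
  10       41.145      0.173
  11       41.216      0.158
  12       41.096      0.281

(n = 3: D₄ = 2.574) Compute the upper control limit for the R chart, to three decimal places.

R̄ = (0.217 + 0.092 + 0.221 + 0.107 + 0.379 + 0.249 + 0.161 + 0.183 + 0.229 + 0.173 + 0.158 + 0.281) / 12 = 2.4500 / 12 = 0.2042
UCL_R = D₄·R̄ = 2.574 × 0.2042 = 0.5255

0.526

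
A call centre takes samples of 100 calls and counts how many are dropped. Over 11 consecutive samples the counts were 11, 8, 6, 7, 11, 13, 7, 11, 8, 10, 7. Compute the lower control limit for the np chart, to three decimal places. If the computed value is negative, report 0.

0.415

p̄ = Σdᵢ / (k·n) = 99 / (11 × 100) = 0.09000
LCL = np̄ − 3·√(np̄(1−p̄)) = 9.0000 − 3 × 2.8618 = 0.4145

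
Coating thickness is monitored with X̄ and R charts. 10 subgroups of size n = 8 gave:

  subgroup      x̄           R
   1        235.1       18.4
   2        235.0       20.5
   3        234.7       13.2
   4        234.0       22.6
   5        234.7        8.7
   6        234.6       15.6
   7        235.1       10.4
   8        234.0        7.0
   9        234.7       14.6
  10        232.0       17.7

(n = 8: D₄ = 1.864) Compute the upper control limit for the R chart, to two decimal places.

27.72

R̄ = (18.4 + 20.5 + 13.2 + 22.6 + 8.7 + 15.6 + 10.4 + 7.0 + 14.6 + 17.7) / 10 = 148.7000 / 10 = 14.8700
UCL_R = D₄·R̄ = 1.864 × 14.8700 = 27.7177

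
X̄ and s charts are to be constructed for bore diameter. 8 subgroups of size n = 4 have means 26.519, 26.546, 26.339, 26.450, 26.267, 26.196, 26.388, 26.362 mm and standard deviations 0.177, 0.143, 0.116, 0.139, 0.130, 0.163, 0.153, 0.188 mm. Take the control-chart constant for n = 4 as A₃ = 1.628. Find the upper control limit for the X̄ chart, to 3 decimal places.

26.629

X̄̄ = (26.519 + 26.546 + 26.339 + 26.450 + 26.267 + 26.196 + 26.388 + 26.362) / 8 = 26.3834
s̄ = (0.177 + 0.143 + 0.116 + 0.139 + 0.130 + 0.163 + 0.153 + 0.188) / 8 = 0.1511
UCL = X̄̄ + A₃·s̄ = 26.3834 + 1.628 × 0.1511 = 26.6294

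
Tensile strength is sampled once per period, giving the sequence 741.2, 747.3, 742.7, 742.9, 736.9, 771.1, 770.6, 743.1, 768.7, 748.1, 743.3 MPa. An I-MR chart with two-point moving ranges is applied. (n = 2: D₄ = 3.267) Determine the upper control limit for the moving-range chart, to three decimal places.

Moving ranges: 6.1, 4.6, 0.2, 6.0, 34.2, 0.5, 27.5, 25.6, 20.6, 4.8; M̄R̄ = 130.1000 / 10 = 13.0100
UCL_MR = D₄·M̄R̄ = 3.267 × 13.0100 = 42.5037

42.504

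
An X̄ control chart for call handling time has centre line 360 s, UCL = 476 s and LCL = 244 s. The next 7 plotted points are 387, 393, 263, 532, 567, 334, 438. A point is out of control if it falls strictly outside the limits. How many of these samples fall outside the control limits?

Compare each point to [244, 476]: sample 4 = 532 > UCL; sample 5 = 567 > UCL.

2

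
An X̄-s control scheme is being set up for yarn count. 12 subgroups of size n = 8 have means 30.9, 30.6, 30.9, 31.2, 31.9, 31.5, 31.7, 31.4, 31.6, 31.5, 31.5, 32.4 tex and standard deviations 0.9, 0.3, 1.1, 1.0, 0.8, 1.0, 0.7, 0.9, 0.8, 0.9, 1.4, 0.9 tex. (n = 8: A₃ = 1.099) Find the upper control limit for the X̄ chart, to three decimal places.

32.405

X̄̄ = (30.9 + 30.6 + 30.9 + 31.2 + 31.9 + 31.5 + 31.7 + 31.4 + 31.6 + 31.5 + 31.5 + 32.4) / 12 = 31.4250
s̄ = (0.9 + 0.3 + 1.1 + 1.0 + 0.8 + 1.0 + 0.7 + 0.9 + 0.8 + 0.9 + 1.4 + 0.9) / 12 = 0.8917
UCL = X̄̄ + A₃·s̄ = 31.4250 + 1.099 × 0.8917 = 32.4049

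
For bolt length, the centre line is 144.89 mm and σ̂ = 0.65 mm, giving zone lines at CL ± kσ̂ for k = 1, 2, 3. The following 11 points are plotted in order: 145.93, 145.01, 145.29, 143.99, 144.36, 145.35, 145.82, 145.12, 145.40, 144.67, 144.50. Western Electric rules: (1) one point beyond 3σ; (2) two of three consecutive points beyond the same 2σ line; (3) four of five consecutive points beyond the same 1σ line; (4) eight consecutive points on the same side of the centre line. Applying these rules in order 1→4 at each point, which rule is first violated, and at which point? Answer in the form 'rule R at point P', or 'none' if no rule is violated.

Zone of each point (C = within 1σ̂, B = 1σ̂–2σ̂, A = 2σ̂–3σ̂, * = beyond 3σ̂; sign = side of CL): 1:+B, 2:+C, 3:+C, 4:-B, 5:-C, 6:+C, 7:+B, 8:+C, 9:+C, 10:-C, 11:-C
No rule fires across all 11 points.

none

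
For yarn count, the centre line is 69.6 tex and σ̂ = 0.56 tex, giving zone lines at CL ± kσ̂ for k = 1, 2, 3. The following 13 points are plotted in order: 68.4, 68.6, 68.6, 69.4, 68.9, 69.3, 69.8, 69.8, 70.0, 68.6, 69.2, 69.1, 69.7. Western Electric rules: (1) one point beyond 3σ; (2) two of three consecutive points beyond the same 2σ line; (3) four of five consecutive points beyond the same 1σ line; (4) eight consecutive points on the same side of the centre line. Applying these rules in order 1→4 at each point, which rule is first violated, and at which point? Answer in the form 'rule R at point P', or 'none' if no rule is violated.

rule 3 at point 5

Zone of each point (C = within 1σ̂, B = 1σ̂–2σ̂, A = 2σ̂–3σ̂, * = beyond 3σ̂; sign = side of CL): 1:-A, 2:-B, 3:-B, 4:-C, 5:-B, 6:-C, 7:+C, 8:+C, 9:+C, 10:-B, 11:-C, 12:-C, 13:+C
Rule 3 (four of five consecutive points beyond the same 1σ limit) is satisfied at point 5.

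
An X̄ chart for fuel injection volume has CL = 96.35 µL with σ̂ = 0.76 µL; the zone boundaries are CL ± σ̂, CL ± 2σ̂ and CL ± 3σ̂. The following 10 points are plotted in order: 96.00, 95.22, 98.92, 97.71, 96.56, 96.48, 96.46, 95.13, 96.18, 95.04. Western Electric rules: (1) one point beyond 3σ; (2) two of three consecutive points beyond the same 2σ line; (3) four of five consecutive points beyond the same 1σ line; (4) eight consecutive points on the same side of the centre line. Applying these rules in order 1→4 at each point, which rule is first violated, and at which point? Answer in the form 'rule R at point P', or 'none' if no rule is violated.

rule 1 at point 3

Zone of each point (C = within 1σ̂, B = 1σ̂–2σ̂, A = 2σ̂–3σ̂, * = beyond 3σ̂; sign = side of CL): 1:-C, 2:-B, 3:+*, 4:+B, 5:+C, 6:+C, 7:+C, 8:-B, 9:-C, 10:-B
Rule 1 (one point beyond the 3σ limits) is satisfied at point 3.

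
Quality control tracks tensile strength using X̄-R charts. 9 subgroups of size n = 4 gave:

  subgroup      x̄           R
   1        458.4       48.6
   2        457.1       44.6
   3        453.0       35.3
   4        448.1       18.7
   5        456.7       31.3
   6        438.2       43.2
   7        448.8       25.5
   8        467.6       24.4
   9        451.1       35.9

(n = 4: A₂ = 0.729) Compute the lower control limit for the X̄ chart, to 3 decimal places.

428.315

X̄̄ = (458.4 + 457.1 + 453.0 + 448.1 + 456.7 + 438.2 + 448.8 + 467.6 + 451.1) / 9 = 4079.0000 / 9 = 453.2222
R̄ = (48.6 + 44.6 + 35.3 + 18.7 + 31.3 + 43.2 + 25.5 + 24.4 + 35.9) / 9 = 307.5000 / 9 = 34.1667
LCL = X̄̄ − A₂·R̄ = 453.2222 − 0.729 × 34.1667 = 428.3147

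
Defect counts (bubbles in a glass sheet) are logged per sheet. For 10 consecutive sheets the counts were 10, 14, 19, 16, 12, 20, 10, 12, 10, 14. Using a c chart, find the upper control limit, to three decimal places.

c̄ = (10 + 14 + 19 + 16 + 12 + 20 + 10 + 12 + 10 + 14) / 10 = 137 / 10 = 13.7000
UCL = c̄ + 3√c̄ = 13.7000 + 3 × √13.7000 = 13.7000 + 3 × 3.7014 = 24.8041

24.804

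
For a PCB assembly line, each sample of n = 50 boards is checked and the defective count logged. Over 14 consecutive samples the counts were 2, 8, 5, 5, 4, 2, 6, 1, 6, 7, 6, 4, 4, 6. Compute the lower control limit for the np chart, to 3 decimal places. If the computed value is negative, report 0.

p̄ = Σdᵢ / (k·n) = 66 / (14 × 50) = 0.09429
LCL = np̄ − 3·√(np̄(1−p̄)) = 4.7143 − 3 × 2.0663 = -1.4848 → 0 (negative, so LCL = 0)

0.000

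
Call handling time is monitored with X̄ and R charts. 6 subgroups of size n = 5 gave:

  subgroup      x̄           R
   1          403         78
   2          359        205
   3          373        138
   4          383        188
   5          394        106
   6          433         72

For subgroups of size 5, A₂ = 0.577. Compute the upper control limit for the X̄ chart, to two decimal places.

X̄̄ = (403 + 359 + 373 + 383 + 394 + 433) / 6 = 2345.0000 / 6 = 390.8333
R̄ = (78 + 205 + 138 + 188 + 106 + 72) / 6 = 787.0000 / 6 = 131.1667
UCL = X̄̄ + A₂·R̄ = 390.8333 + 0.577 × 131.1667 = 466.5165

466.52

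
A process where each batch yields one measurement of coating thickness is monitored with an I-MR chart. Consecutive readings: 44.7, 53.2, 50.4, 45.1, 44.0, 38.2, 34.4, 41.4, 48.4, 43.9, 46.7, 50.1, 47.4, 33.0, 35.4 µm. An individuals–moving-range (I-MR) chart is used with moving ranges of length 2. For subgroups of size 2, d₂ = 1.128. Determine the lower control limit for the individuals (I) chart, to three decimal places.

X̄ = (44.7 + 53.2 + 50.4 + 45.1 + 44.0 + 38.2 + 34.4 + 41.4 + 48.4 + 43.9 + 46.7 + 50.1 + 47.4 + 33.0 + 35.4) / 15 = 43.7533
Moving ranges: 8.5, 2.8, 5.3, 1.1, 5.8, 3.8, 7.0, 7.0, 4.5, 2.8, 3.4, 2.7, 14.4, 2.4; M̄R̄ = 71.5000 / 14 = 5.1071
LCL = X̄ − 3·M̄R̄/d₂ = 43.7533 − 3 × 5.1071 / 1.128 = 30.1705

30.171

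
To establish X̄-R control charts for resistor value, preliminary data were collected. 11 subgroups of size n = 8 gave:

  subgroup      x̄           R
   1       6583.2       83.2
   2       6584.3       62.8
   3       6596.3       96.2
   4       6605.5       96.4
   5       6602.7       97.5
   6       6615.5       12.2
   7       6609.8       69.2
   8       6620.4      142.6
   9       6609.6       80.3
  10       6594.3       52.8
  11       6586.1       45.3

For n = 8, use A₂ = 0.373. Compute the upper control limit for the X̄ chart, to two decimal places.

6629.13

X̄̄ = (6583.2 + 6584.3 + 6596.3 + 6605.5 + 6602.7 + 6615.5 + 6609.8 + 6620.4 + 6609.6 + 6594.3 + 6586.1) / 11 = 72607.7000 / 11 = 6600.7000
R̄ = (83.2 + 62.8 + 96.2 + 96.4 + 97.5 + 12.2 + 69.2 + 142.6 + 80.3 + 52.8 + 45.3) / 11 = 838.5000 / 11 = 76.2273
UCL = X̄̄ + A₂·R̄ = 6600.7000 + 0.373 × 76.2273 = 6629.1328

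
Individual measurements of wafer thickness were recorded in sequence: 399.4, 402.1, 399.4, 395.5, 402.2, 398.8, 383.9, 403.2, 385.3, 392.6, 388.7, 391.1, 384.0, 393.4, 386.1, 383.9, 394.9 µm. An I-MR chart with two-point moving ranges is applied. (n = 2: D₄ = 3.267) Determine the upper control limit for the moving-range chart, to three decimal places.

24.931

Moving ranges: 2.7, 2.7, 3.9, 6.7, 3.4, 14.9, 19.3, 17.9, 7.3, 3.9, 2.4, 7.1, 9.4, 7.3, 2.2, 11.0; M̄R̄ = 122.1000 / 16 = 7.6312
UCL_MR = D₄·M̄R̄ = 3.267 × 7.6312 = 24.9313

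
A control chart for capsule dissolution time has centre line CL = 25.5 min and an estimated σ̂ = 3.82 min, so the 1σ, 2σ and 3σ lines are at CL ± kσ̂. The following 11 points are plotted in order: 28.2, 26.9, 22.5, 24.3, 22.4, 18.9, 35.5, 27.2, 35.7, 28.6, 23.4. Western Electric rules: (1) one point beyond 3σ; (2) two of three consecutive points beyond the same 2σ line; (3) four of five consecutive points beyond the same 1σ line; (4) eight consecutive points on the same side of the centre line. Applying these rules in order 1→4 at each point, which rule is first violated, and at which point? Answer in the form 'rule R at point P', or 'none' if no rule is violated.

Zone of each point (C = within 1σ̂, B = 1σ̂–2σ̂, A = 2σ̂–3σ̂, * = beyond 3σ̂; sign = side of CL): 1:+C, 2:+C, 3:-C, 4:-C, 5:-C, 6:-B, 7:+A, 8:+C, 9:+A, 10:+C, 11:-C
Rule 2 (two of three consecutive points beyond the same 2σ limit) is satisfied at point 9.

rule 2 at point 9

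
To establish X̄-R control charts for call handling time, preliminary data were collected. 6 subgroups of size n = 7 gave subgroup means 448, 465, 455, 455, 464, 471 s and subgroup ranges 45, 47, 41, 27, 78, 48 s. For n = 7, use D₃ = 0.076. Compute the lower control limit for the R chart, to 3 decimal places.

3.623

R̄ = (45 + 47 + 41 + 27 + 78 + 48) / 6 = 286.0000 / 6 = 47.6667
LCL_R = D₃·R̄ = 0.076 × 47.6667 = 3.6227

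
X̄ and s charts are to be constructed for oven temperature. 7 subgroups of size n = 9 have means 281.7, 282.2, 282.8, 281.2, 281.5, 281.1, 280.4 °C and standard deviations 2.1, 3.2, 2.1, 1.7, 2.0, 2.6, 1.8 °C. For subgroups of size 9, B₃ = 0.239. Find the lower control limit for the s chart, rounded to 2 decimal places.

s̄ = (2.1 + 3.2 + 2.1 + 1.7 + 2.0 + 2.6 + 1.8) / 7 = 2.2143
LCL_s = B₃·s̄ = 0.239 × 2.2143 = 0.5292

0.53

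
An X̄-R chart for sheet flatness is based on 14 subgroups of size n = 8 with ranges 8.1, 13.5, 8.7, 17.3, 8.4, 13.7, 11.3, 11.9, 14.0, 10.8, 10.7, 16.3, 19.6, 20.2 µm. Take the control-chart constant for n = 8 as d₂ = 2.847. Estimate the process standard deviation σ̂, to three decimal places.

R̄ = (8.1 + 13.5 + 8.7 + 17.3 + 8.4 + 13.7 + 11.3 + 11.9 + 14.0 + 10.8 + 10.7 + 16.3 + 19.6 + 20.2) / 14 = 13.1786
σ̂ = R̄ / d₂ = 13.1786 / 2.847 = 4.6289

4.629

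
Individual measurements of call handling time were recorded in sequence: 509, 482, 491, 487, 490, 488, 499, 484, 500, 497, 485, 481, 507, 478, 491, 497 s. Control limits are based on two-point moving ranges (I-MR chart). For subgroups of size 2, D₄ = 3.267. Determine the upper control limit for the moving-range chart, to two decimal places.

Moving ranges: 27, 9, 4, 3, 2, 11, 15, 16, 3, 12, 4, 26, 29, 13, 6; M̄R̄ = 180.0000 / 15 = 12.0000
UCL_MR = D₄·M̄R̄ = 3.267 × 12.0000 = 39.2040

39.20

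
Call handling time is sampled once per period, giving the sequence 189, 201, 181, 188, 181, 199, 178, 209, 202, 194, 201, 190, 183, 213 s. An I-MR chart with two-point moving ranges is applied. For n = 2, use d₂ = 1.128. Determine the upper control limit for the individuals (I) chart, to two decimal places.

231.55

X̄ = (189 + 201 + 181 + 188 + 181 + 199 + 178 + 209 + 202 + 194 + 201 + 190 + 183 + 213) / 14 = 193.5000
Moving ranges: 12, 20, 7, 7, 18, 21, 31, 7, 8, 7, 11, 7, 30; M̄R̄ = 186.0000 / 13 = 14.3077
UCL = X̄ + 3·M̄R̄/d₂ = 193.5000 + 3 × 14.3077 / 1.128 = 231.5524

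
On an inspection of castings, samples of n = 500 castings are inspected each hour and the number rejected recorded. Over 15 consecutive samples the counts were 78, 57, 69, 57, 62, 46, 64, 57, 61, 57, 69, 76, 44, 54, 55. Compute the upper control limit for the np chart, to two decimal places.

82.26

p̄ = Σdᵢ / (k·n) = 906 / (15 × 500) = 0.12080
UCL = np̄ + 3·√(np̄(1−p̄)) = 60.4000 + 3 × √(60.4000×0.87920) = 60.4000 + 3 × 7.2872 = 82.2617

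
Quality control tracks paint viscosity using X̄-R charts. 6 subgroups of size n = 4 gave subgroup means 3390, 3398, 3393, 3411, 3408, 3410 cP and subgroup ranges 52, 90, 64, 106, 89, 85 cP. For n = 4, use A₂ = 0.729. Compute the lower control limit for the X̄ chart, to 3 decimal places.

X̄̄ = (3390 + 3398 + 3393 + 3411 + 3408 + 3410) / 6 = 20410.0000 / 6 = 3401.6667
R̄ = (52 + 90 + 64 + 106 + 89 + 85) / 6 = 486.0000 / 6 = 81.0000
LCL = X̄̄ − A₂·R̄ = 3401.6667 − 0.729 × 81.0000 = 3342.6177

3342.618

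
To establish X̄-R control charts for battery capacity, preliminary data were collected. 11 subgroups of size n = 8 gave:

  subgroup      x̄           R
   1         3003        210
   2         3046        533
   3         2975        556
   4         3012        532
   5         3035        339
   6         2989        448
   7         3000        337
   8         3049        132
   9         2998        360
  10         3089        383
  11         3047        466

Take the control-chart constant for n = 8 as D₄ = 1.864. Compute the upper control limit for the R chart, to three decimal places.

R̄ = (210 + 533 + 556 + 532 + 339 + 448 + 337 + 132 + 360 + 383 + 466) / 11 = 4296.0000 / 11 = 390.5455
UCL_R = D₄·R̄ = 1.864 × 390.5455 = 727.9767

727.977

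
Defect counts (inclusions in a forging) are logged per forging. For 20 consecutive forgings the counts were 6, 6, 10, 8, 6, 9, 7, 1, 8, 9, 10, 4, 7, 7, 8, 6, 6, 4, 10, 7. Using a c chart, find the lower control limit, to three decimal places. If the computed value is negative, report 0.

c̄ = (6 + 6 + 10 + 8 + 6 + 9 + 7 + 1 + 8 + 9 + 10 + 4 + 7 + 7 + 8 + 6 + 6 + 4 + 10 + 7) / 20 = 139 / 20 = 6.9500
LCL = c̄ − 3√c̄ = 6.9500 − 3 × 2.6363 = -0.9589 → 0 (cannot be negative)

0.000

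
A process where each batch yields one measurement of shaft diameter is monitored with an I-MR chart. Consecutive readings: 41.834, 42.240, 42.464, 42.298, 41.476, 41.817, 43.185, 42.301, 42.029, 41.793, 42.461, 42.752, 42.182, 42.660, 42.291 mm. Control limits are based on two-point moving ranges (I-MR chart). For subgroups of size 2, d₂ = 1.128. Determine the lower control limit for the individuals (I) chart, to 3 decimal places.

X̄ = (41.834 + 42.240 + 42.464 + 42.298 + 41.476 + 41.817 + 43.185 + 42.301 + 42.029 + 41.793 + 42.461 + 42.752 + 42.182 + 42.660 + 42.291) / 15 = 42.2522
Moving ranges: 0.406, 0.224, 0.166, 0.822, 0.341, 1.368, 0.884, 0.272, 0.236, 0.668, 0.291, 0.570, 0.478, 0.369; M̄R̄ = 7.0950 / 14 = 0.5068
LCL = X̄ − 3·M̄R̄/d₂ = 42.2522 − 3 × 0.5068 / 1.128 = 40.9044

40.904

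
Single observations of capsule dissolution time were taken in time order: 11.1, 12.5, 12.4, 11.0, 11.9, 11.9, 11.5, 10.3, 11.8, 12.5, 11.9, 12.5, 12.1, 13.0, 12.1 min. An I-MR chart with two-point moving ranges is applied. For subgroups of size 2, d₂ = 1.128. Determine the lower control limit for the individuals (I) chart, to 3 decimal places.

9.810

X̄ = (11.1 + 12.5 + 12.4 + 11.0 + 11.9 + 11.9 + 11.5 + 10.3 + 11.8 + 12.5 + 11.9 + 12.5 + 12.1 + 13.0 + 12.1) / 15 = 11.9000
Moving ranges: 1.4, 0.1, 1.4, 0.9, 0.0, 0.4, 1.2, 1.5, 0.7, 0.6, 0.6, 0.4, 0.9, 0.9; M̄R̄ = 11.0000 / 14 = 0.7857
LCL = X̄ − 3·M̄R̄/d₂ = 11.9000 − 3 × 0.7857 / 1.128 = 9.8103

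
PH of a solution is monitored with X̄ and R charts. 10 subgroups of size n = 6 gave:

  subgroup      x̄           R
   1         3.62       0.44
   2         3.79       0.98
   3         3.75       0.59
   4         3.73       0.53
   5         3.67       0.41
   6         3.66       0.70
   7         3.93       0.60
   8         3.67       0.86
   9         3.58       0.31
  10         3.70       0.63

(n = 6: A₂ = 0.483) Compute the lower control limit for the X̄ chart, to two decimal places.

3.42

X̄̄ = (3.62 + 3.79 + 3.75 + 3.73 + 3.67 + 3.66 + 3.93 + 3.67 + 3.58 + 3.70) / 10 = 37.1000 / 10 = 3.7100
R̄ = (0.44 + 0.98 + 0.59 + 0.53 + 0.41 + 0.70 + 0.60 + 0.86 + 0.31 + 0.63) / 10 = 6.0500 / 10 = 0.6050
LCL = X̄̄ − A₂·R̄ = 3.7100 − 0.483 × 0.6050 = 3.4178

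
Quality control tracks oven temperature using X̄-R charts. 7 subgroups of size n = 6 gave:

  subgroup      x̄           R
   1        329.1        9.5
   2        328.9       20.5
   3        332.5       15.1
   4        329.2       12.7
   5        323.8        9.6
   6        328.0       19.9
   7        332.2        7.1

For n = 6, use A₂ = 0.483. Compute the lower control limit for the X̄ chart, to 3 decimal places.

X̄̄ = (329.1 + 328.9 + 332.5 + 329.2 + 323.8 + 328.0 + 332.2) / 7 = 2303.7000 / 7 = 329.1000
R̄ = (9.5 + 20.5 + 15.1 + 12.7 + 9.6 + 19.9 + 7.1) / 7 = 94.4000 / 7 = 13.4857
LCL = X̄̄ − A₂·R̄ = 329.1000 − 0.483 × 13.4857 = 322.5864

322.586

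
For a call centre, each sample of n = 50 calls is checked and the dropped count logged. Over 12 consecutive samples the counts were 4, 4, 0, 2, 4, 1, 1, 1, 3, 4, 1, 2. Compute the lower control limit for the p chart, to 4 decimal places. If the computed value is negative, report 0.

0.0000

p̄ = Σdᵢ / (k·n) = 27 / (12 × 50) = 0.04500
LCL = p̄ − 3·√(p̄(1−p̄)/n) = 0.04500 − 3 × 0.02932 = -0.04295 → 0 (negative, so LCL = 0)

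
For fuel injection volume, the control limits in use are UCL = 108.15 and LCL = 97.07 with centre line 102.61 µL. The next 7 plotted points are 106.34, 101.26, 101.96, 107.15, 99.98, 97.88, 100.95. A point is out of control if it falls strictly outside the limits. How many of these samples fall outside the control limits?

0

All 7 points lie within [97.07, 108.15].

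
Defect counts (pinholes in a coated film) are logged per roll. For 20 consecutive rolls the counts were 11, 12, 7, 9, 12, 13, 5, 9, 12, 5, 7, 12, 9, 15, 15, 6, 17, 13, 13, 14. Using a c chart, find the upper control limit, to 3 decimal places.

c̄ = (11 + 12 + 7 + 9 + 12 + 13 + 5 + 9 + 12 + 5 + 7 + 12 + 9 + 15 + 15 + 6 + 17 + 13 + 13 + 14) / 20 = 216 / 20 = 10.8000
UCL = c̄ + 3√c̄ = 10.8000 + 3 × √10.8000 = 10.8000 + 3 × 3.2863 = 20.6590

20.659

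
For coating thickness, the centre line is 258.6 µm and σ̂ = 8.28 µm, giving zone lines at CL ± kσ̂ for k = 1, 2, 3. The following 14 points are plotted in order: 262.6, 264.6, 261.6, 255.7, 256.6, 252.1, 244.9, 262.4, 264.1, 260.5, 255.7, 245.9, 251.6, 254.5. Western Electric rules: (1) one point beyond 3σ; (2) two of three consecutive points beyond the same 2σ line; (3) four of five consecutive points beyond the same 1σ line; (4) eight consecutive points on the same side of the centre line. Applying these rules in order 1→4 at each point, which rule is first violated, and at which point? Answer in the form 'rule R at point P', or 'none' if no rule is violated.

Zone of each point (C = within 1σ̂, B = 1σ̂–2σ̂, A = 2σ̂–3σ̂, * = beyond 3σ̂; sign = side of CL): 1:+C, 2:+C, 3:+C, 4:-C, 5:-C, 6:-C, 7:-B, 8:+C, 9:+C, 10:+C, 11:-C, 12:-B, 13:-C, 14:-C
No rule fires across all 14 points.

none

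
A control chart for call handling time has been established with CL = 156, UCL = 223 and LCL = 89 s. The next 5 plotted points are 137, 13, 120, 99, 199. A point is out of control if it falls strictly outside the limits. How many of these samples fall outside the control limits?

Compare each point to [89, 223]: sample 2 = 13 < LCL.

1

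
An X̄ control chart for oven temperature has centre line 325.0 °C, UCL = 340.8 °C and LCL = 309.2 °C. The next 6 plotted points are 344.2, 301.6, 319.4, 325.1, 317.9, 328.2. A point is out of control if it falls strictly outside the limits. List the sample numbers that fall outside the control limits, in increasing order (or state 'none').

Compare each point to [309.2, 340.8]: sample 1 = 344.2 > UCL; sample 2 = 301.6 < LCL.

1, 2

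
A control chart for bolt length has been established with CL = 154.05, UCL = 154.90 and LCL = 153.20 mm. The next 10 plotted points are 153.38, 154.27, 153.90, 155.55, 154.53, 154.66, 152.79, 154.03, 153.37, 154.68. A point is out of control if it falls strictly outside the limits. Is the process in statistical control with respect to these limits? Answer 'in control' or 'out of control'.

Compare each point to [153.20, 154.90]: sample 4 = 155.55 > UCL; sample 7 = 152.79 < LCL.

out of control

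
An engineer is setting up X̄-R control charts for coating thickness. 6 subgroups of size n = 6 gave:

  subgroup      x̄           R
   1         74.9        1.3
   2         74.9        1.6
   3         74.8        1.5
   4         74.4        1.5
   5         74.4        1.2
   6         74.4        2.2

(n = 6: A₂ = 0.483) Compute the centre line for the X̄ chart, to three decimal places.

X̄̄ = (74.9 + 74.9 + 74.8 + 74.4 + 74.4 + 74.4) / 6 = 447.8000 / 6 = 74.6333
CL = X̄̄ = 74.6333

74.633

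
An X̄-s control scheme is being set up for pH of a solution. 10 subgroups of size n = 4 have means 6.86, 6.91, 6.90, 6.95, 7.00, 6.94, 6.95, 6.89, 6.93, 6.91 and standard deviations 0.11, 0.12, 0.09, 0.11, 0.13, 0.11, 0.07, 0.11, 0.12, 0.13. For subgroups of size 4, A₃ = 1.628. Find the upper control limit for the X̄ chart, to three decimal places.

7.103

X̄̄ = (6.86 + 6.91 + 6.90 + 6.95 + 7.00 + 6.94 + 6.95 + 6.89 + 6.93 + 6.91) / 10 = 6.9240
s̄ = (0.11 + 0.12 + 0.09 + 0.11 + 0.13 + 0.11 + 0.07 + 0.11 + 0.12 + 0.13) / 10 = 0.1100
UCL = X̄̄ + A₃·s̄ = 6.9240 + 1.628 × 0.1100 = 7.1031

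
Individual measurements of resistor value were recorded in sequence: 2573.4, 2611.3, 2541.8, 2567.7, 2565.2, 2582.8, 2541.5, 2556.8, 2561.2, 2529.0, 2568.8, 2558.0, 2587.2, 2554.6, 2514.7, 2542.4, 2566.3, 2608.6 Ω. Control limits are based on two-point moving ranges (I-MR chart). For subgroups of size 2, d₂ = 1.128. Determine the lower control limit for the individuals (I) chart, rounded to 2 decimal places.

X̄ = (2573.4 + 2611.3 + 2541.8 + 2567.7 + 2565.2 + 2582.8 + 2541.5 + 2556.8 + 2561.2 + 2529.0 + 2568.8 + 2558.0 + 2587.2 + 2554.6 + 2514.7 + 2542.4 + 2566.3 + 2608.6) / 18 = 2562.8500
Moving ranges: 37.9, 69.5, 25.9, 2.5, 17.6, 41.3, 15.3, 4.4, 32.2, 39.8, 10.8, 29.2, 32.6, 39.9, 27.7, 23.9, 42.3; M̄R̄ = 492.8000 / 17 = 28.9882
LCL = X̄ − 3·M̄R̄/d₂ = 2562.8500 − 3 × 28.9882 / 1.128 = 2485.7536

2485.75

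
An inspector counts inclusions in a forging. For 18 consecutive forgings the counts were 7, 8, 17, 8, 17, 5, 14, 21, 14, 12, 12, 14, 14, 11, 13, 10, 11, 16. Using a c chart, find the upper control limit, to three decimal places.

c̄ = (7 + 8 + 17 + 8 + 17 + 5 + 14 + 21 + 14 + 12 + 12 + 14 + 14 + 11 + 13 + 10 + 11 + 16) / 18 = 224 / 18 = 12.4444
UCL = c̄ + 3√c̄ = 12.4444 + 3 × √12.4444 = 12.4444 + 3 × 3.5277 = 23.0274

23.027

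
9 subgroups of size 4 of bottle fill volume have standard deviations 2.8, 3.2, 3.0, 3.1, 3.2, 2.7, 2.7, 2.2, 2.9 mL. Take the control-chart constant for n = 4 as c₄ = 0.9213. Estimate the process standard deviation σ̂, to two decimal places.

s̄ = (2.8 + 3.2 + 3.0 + 3.1 + 3.2 + 2.7 + 2.7 + 2.2 + 2.9) / 9 = 2.8667
σ̂ = s̄ / c₄ = 2.8667 / 0.9213 = 3.1115

3.11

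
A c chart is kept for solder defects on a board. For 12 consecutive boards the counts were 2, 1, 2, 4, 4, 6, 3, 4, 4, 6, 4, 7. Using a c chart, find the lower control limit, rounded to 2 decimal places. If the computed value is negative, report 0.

0.00

c̄ = (2 + 1 + 2 + 4 + 4 + 6 + 3 + 4 + 4 + 6 + 4 + 7) / 12 = 47 / 12 = 3.9167
LCL = c̄ − 3√c̄ = 3.9167 − 3 × 1.9791 = -2.0205 → 0 (cannot be negative)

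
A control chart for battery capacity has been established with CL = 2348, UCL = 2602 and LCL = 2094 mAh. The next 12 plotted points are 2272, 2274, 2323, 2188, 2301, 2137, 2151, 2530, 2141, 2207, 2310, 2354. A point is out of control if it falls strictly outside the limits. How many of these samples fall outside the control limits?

0

All 12 points lie within [2094, 2602].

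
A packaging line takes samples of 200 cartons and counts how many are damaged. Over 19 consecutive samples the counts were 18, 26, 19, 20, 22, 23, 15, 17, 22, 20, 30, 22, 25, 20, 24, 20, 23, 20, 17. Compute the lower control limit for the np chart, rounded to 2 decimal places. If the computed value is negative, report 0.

p̄ = Σdᵢ / (k·n) = 403 / (19 × 200) = 0.10605
LCL = np̄ − 3·√(np̄(1−p̄)) = 21.2105 − 3 × 4.3544 = 8.1472

8.15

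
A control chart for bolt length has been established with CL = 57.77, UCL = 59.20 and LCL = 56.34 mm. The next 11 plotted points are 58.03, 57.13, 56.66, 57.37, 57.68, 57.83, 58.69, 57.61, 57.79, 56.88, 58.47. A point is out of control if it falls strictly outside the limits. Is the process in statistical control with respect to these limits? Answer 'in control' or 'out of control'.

in control

All 11 points lie within [56.34, 59.20].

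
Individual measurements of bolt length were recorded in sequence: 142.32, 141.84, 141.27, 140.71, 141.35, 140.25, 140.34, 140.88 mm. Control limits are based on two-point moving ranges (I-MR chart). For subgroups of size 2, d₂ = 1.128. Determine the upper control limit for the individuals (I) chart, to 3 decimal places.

142.632

X̄ = (142.32 + 141.84 + 141.27 + 140.71 + 141.35 + 140.25 + 140.34 + 140.88) / 8 = 141.1200
Moving ranges: 0.48, 0.57, 0.56, 0.64, 1.10, 0.09, 0.54; M̄R̄ = 3.9800 / 7 = 0.5686
UCL = X̄ + 3·M̄R̄/d₂ = 141.1200 + 3 × 0.5686 / 1.128 = 142.6322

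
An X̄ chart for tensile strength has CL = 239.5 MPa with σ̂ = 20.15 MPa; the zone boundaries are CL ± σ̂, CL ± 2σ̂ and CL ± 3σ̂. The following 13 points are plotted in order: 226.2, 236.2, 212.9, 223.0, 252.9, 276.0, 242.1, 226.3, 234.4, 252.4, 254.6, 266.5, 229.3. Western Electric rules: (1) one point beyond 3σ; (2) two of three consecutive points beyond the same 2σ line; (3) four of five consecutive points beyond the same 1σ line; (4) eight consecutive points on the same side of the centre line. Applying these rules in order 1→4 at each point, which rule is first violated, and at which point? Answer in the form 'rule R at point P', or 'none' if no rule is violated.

Zone of each point (C = within 1σ̂, B = 1σ̂–2σ̂, A = 2σ̂–3σ̂, * = beyond 3σ̂; sign = side of CL): 1:-C, 2:-C, 3:-B, 4:-C, 5:+C, 6:+B, 7:+C, 8:-C, 9:-C, 10:+C, 11:+C, 12:+B, 13:-C
No rule fires across all 13 points.

none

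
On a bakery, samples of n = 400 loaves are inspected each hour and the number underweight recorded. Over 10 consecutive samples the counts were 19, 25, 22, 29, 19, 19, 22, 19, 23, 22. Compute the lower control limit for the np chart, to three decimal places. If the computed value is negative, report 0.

p̄ = Σdᵢ / (k·n) = 219 / (10 × 400) = 0.05475
LCL = np̄ − 3·√(np̄(1−p̄)) = 21.9000 − 3 × 4.5498 = 8.2505

8.251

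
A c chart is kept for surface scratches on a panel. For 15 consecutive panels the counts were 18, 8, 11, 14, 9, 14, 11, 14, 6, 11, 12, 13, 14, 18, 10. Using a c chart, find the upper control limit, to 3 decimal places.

22.679

c̄ = (18 + 8 + 11 + 14 + 9 + 14 + 11 + 14 + 6 + 11 + 12 + 13 + 14 + 18 + 10) / 15 = 183 / 15 = 12.2000
UCL = c̄ + 3√c̄ = 12.2000 + 3 × √12.2000 = 12.2000 + 3 × 3.4928 = 22.6785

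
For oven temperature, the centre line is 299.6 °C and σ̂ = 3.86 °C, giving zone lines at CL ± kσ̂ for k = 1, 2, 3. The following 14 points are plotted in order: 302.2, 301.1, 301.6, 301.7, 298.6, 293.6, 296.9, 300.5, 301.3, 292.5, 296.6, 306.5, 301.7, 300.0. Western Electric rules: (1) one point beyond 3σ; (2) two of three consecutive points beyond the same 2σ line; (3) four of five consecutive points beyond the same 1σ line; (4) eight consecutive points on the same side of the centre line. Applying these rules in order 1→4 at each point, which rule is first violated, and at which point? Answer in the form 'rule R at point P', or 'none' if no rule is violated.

none

Zone of each point (C = within 1σ̂, B = 1σ̂–2σ̂, A = 2σ̂–3σ̂, * = beyond 3σ̂; sign = side of CL): 1:+C, 2:+C, 3:+C, 4:+C, 5:-C, 6:-B, 7:-C, 8:+C, 9:+C, 10:-B, 11:-C, 12:+B, 13:+C, 14:+C
No rule fires across all 14 points.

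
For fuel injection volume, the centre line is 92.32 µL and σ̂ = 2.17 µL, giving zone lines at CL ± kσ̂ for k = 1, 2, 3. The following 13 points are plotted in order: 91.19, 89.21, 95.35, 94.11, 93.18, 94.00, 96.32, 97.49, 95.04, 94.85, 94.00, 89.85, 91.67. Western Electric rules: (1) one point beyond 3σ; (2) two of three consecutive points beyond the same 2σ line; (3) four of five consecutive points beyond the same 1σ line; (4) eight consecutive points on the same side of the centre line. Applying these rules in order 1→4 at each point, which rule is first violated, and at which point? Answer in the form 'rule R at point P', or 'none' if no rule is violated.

rule 3 at point 10

Zone of each point (C = within 1σ̂, B = 1σ̂–2σ̂, A = 2σ̂–3σ̂, * = beyond 3σ̂; sign = side of CL): 1:-C, 2:-B, 3:+B, 4:+C, 5:+C, 6:+C, 7:+B, 8:+A, 9:+B, 10:+B, 11:+C, 12:-B, 13:-C
Rule 3 (four of five consecutive points beyond the same 1σ limit) is satisfied at point 10.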